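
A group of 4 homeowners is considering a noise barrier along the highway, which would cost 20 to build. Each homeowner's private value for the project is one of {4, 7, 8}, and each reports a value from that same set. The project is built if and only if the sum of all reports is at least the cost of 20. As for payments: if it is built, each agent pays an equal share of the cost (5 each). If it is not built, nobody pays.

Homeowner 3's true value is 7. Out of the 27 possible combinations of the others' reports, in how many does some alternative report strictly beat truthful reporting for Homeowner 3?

1

Others report (4, 4, 4): truth gives 0; report 8 gives 2 > 0. Violating.
Others report (4, 4, 7): truth gives 2; no alternative beats it.
Others report (4, 4, 8): truth gives 2; no alternative beats it.
(Checking all 27 profiles: 1 has a profitable deviation, 26 do not.)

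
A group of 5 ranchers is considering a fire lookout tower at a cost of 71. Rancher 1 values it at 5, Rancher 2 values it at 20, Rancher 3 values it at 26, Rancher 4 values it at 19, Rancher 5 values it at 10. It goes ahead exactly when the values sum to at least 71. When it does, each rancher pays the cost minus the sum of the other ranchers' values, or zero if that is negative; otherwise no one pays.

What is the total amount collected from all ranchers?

Total value 80 ≥ cost 71, so it is built.
Rancher 1: others sum to 75; max(0, 71 - 75) = 0.
Rancher 2: others sum to 60; max(0, 71 - 60) = 11.
Rancher 3: others sum to 54; max(0, 71 - 54) = 17.
Rancher 4: others sum to 61; max(0, 71 - 61) = 10.
Rancher 5: others sum to 70; max(0, 71 - 70) = 1.
Total collected = 0 + 11 + 17 + 10 + 1 = 39.

39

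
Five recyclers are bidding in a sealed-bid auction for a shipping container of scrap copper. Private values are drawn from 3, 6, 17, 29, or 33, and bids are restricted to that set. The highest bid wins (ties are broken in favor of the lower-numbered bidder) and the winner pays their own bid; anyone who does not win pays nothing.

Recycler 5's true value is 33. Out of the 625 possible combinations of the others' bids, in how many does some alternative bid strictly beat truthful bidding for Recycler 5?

Others bid (3, 3, 3, 3): truth gives 0; bid 6 gives 27 > 0. Violating.
Others bid (3, 3, 3, 6): truth gives 0; bid 17 gives 16 > 0. Violating.
Others bid (3, 3, 3, 17): truth gives 0; bid 29 gives 4 > 0. Violating.
Others bid (3, 3, 6, 3): truth gives 0; bid 17 gives 16 > 0. Violating.
Others bid (3, 3, 3, 29): truth gives 0; no alternative beats it.
Others bid (3, 3, 3, 33): truth gives 0; no alternative beats it.
(Checking all 625 profiles: 81 have a profitable deviation, 544 do not.)

81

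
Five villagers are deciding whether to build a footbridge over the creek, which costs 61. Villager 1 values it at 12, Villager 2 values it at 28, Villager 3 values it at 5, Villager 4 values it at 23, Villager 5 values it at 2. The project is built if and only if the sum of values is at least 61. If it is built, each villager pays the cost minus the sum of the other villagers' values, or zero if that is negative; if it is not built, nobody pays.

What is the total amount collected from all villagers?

Total value 70 ≥ cost 61, so it is built.
Villager 1: others sum to 58; max(0, 61 - 58) = 3.
Villager 2: others sum to 42; max(0, 61 - 42) = 19.
Villager 3: others sum to 65; max(0, 61 - 65) = 0.
Villager 4: others sum to 47; max(0, 61 - 47) = 14.
Villager 5: others sum to 68; max(0, 61 - 68) = 0.
Total collected = 3 + 19 + 0 + 14 + 0 = 36.

36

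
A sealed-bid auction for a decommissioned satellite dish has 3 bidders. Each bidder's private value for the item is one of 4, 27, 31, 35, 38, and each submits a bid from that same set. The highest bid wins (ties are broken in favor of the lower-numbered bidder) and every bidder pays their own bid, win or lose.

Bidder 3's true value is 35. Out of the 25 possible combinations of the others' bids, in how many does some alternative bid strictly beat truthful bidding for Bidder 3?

Others bid (4, 4): truth gives 0; bid 27 gives 8 > 0. Violating.
Others bid (4, 27): truth gives 0; bid 31 gives 4 > 0. Violating.
Others bid (4, 35): truth gives -35; bid 38 gives -3 > -35. Violating.
Others bid (4, 38): truth gives -35; bid 4 gives -4 > -35. Violating.
Others bid (4, 31): truth gives 0; no alternative beats it.
Others bid (27, 31): truth gives 0; no alternative beats it.
(Checking all 25 profiles: 20 have a profitable deviation, 5 do not.)

20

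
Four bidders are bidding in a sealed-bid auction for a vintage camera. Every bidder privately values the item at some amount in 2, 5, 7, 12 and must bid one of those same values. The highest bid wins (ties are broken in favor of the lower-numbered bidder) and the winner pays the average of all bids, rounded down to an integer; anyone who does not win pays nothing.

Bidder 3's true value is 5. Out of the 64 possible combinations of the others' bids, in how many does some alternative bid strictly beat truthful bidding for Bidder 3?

6

Others bid (2, 2, 7): truth gives 0; bid 7 gives 1 > 0. Violating.
Others bid (2, 5, 2): truth gives 0; bid 7 gives 1 > 0. Violating.
Others bid (2, 5, 5): truth gives 0; bid 7 gives 1 > 0. Violating.
Others bid (5, 2, 2): truth gives 0; bid 7 gives 1 > 0. Violating.
Others bid (2, 2, 2): truth gives 3; no alternative beats it.
Others bid (2, 2, 5): truth gives 2; no alternative beats it.
(Checking all 64 profiles: 6 have a profitable deviation, 58 do not.)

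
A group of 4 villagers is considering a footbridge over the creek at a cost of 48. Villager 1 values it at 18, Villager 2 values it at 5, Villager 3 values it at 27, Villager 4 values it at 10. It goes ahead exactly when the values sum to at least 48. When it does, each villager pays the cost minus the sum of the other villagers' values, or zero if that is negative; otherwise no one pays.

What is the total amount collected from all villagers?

Total value 60 ≥ cost 48, so it is built.
Villager 1: others sum to 42; max(0, 48 - 42) = 6.
Villager 2: others sum to 55; max(0, 48 - 55) = 0.
Villager 3: others sum to 33; max(0, 48 - 33) = 15.
Villager 4: others sum to 50; max(0, 48 - 50) = 0.
Total collected = 6 + 0 + 15 + 0 = 21.

21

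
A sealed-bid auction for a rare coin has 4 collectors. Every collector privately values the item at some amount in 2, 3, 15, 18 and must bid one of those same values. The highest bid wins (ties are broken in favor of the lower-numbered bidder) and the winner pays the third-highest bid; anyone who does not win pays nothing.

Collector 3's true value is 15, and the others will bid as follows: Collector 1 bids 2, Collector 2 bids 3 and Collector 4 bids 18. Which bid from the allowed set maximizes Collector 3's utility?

18

Bid 2: loses, pays 0, utility 0.
Bid 3: loses, pays 0, utility 0.
Bid 15: loses, pays 0, utility 0.
Bid 18: wins, pays 3, utility 15 - 3 = 12.
The best choice is 18 with utility 12.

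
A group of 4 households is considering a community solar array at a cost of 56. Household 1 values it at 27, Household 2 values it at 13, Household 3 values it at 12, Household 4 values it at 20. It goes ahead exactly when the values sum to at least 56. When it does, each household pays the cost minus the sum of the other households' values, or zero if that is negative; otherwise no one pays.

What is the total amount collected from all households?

15

Total value 72 ≥ cost 56, so it is built.
Household 1: others sum to 45; max(0, 56 - 45) = 11.
Household 2: others sum to 59; max(0, 56 - 59) = 0.
Household 3: others sum to 60; max(0, 56 - 60) = 0.
Household 4: others sum to 52; max(0, 56 - 52) = 4.
Total collected = 11 + 0 + 0 + 4 = 15.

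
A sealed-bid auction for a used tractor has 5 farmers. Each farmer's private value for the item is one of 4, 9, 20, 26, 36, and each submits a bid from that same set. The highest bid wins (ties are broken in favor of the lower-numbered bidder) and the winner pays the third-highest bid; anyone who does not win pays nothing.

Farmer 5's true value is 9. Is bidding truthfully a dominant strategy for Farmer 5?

No

Consider the case where Farmer 1 bids 4, Farmer 2 bids 4, Farmer 3 bids 4 and Farmer 4 bids 9.
Truthful bid 9: loses, pays 0, utility 0.
Bid 20 instead: wins, pays 4, utility 9 - 4 = 5.
Since 5 > 0, bidding 20 is strictly better here, so truthful bidding is not dominant.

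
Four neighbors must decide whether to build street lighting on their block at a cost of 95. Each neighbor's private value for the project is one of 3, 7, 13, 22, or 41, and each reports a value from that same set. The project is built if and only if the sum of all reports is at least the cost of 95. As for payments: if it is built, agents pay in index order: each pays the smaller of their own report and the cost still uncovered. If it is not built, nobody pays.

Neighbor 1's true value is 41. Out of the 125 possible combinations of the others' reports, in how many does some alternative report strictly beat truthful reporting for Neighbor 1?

Others report (3, 41, 41): truth gives 0; report 13 gives 28 > 0. Violating.
Others report (7, 41, 41): truth gives 0; report 7 gives 34 > 0. Violating.
Others report (13, 22, 41): truth gives 0; report 22 gives 19 > 0. Violating.
Others report (13, 41, 22): truth gives 0; report 22 gives 19 > 0. Violating.
Others report (3, 3, 3): truth gives 0; no alternative beats it.
Others report (3, 3, 7): truth gives 0; no alternative beats it.
(Checking all 125 profiles: 22 have a profitable deviation, 103 do not.)

22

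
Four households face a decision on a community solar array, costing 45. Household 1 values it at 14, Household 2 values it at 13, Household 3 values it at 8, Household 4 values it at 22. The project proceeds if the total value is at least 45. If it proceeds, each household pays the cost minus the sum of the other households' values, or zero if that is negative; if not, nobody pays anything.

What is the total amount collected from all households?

Total value 57 ≥ cost 45, so it is built.
Household 1: others sum to 43; max(0, 45 - 43) = 2.
Household 2: others sum to 44; max(0, 45 - 44) = 1.
Household 3: others sum to 49; max(0, 45 - 49) = 0.
Household 4: others sum to 35; max(0, 45 - 35) = 10.
Total collected = 2 + 1 + 0 + 10 = 13.

13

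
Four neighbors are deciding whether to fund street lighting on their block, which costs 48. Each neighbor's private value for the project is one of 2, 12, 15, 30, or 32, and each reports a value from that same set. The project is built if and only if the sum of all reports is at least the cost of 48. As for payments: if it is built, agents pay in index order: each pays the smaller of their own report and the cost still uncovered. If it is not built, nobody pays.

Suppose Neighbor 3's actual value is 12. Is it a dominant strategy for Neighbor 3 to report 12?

Consider the case where Neighbor 1 reports 2, Neighbor 2 reports 12 and Neighbor 4 reports 32.
Truthful report 12: project built, pays 12, utility 12 - 12 = 0.
Report 2 instead: project built, pays 2, utility 12 - 2 = 10.
Since 10 > 0, reporting 2 is strictly better here, so truthful reporting is not dominant.

No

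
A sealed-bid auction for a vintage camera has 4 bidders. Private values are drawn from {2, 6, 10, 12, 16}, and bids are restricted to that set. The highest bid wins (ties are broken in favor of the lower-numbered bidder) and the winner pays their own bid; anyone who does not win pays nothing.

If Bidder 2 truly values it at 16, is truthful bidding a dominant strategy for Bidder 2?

Consider the case where Bidder 1 bids 2, Bidder 3 bids 2 and Bidder 4 bids 2.
Truthful bid 16: wins, pays 16, utility 16 - 16 = 0.
Bid 6 instead: wins, pays 6, utility 16 - 6 = 10.
Since 10 > 0, bidding 6 is strictly better here, so truthful bidding is not dominant.

No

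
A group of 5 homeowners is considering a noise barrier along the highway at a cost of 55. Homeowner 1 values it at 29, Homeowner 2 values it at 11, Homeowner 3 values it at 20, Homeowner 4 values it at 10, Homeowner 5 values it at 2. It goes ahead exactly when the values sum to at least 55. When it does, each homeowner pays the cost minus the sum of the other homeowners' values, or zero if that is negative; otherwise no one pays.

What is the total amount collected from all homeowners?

Total value 72 ≥ cost 55, so it is built.
Homeowner 1: others sum to 43; max(0, 55 - 43) = 12.
Homeowner 2: others sum to 61; max(0, 55 - 61) = 0.
Homeowner 3: others sum to 52; max(0, 55 - 52) = 3.
Homeowner 4: others sum to 62; max(0, 55 - 62) = 0.
Homeowner 5: others sum to 70; max(0, 55 - 70) = 0.
Total collected = 12 + 0 + 3 + 0 + 0 = 15.

15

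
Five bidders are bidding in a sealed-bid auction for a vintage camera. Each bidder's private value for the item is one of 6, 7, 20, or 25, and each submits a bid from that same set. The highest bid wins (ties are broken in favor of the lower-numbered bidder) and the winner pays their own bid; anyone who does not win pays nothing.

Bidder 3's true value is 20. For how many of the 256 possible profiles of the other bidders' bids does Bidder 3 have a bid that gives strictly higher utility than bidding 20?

4

Others bid (6, 6, 6, 6): truth gives 0; bid 7 gives 13 > 0. Violating.
Others bid (6, 6, 6, 7): truth gives 0; bid 7 gives 13 > 0. Violating.
Others bid (6, 6, 7, 6): truth gives 0; bid 7 gives 13 > 0. Violating.
Others bid (6, 6, 7, 7): truth gives 0; bid 7 gives 13 > 0. Violating.
Others bid (6, 6, 6, 20): truth gives 0; no alternative beats it.
Others bid (6, 6, 6, 25): truth gives 0; no alternative beats it.
(Checking all 256 profiles: 4 have a profitable deviation, 252 do not.)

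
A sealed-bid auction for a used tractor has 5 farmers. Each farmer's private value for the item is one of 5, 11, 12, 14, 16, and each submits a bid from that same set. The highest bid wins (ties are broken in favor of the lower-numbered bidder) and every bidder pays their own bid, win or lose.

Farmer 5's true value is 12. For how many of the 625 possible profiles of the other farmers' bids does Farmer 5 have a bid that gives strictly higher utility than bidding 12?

610

Others bid (5, 5, 5, 5): truth gives 0; bid 11 gives 1 > 0. Violating.
Others bid (5, 5, 5, 12): truth gives -12; bid 14 gives -2 > -12. Violating.
Others bid (5, 5, 5, 14): truth gives -12; bid 16 gives -4 > -12. Violating.
Others bid (5, 5, 5, 16): truth gives -12; bid 5 gives -5 > -12. Violating.
Others bid (5, 5, 5, 11): truth gives 0; no alternative beats it.
Others bid (5, 5, 11, 5): truth gives 0; no alternative beats it.
(Checking all 625 profiles: 610 have a profitable deviation, 15 do not.)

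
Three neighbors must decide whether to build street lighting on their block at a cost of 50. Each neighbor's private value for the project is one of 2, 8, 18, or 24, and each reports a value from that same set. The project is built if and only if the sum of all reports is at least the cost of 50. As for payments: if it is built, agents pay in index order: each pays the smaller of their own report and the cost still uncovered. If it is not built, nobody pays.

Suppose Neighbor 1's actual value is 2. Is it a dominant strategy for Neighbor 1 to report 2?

Check each profile of the others' reports and compare truth against every alternative report.
Others report (18, 24): truth gives 0, best alternative gives -6.
Others report (24, 18): truth gives 0, best alternative gives -6.
Others report (24, 24): truth gives 0, best alternative gives -6.
Others report (2, 2): truth gives 0, best alternative gives 0.
Others report (2, 8): truth gives 0, best alternative gives 0.
Others report (2, 18): truth gives 0, best alternative gives 0.
(Remaining 10 profiles checked similarly; truth is weakly best in each.)
In every case the truthful report is at least as good as any alternative, so it is a dominant strategy.

Yes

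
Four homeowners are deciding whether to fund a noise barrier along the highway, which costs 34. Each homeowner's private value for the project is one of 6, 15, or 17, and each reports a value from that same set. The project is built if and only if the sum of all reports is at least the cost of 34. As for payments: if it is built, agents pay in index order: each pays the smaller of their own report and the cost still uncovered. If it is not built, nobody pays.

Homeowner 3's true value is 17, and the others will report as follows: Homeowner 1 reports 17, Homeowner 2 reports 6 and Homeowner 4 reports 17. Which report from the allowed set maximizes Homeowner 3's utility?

6

Report 6: project built, pays 6, utility 17 - 6 = 11.
Report 15: project built, pays 11, utility 17 - 11 = 6.
Report 17: project built, pays 11, utility 17 - 11 = 6.
The best choice is 6 with utility 11.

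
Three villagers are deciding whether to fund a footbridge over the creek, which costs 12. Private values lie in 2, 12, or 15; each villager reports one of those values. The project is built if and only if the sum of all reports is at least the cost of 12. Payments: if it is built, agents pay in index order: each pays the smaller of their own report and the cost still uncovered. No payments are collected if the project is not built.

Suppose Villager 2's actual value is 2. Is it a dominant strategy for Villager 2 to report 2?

Yes

Check each profile of the others' reports and compare truth against every alternative report.
Others report (2, 2): truth gives 0, best alternative gives -8.
Others report (2, 12): truth gives 0, best alternative gives -8.
Others report (2, 15): truth gives 0, best alternative gives -8.
Others report (12, 2): truth gives 2, best alternative gives 2.
Others report (12, 12): truth gives 2, best alternative gives 2.
Others report (12, 15): truth gives 2, best alternative gives 2.
(Remaining 3 profiles checked similarly; truth is weakly best in each.)
In every case the truthful report is at least as good as any alternative, so it is a dominant strategy.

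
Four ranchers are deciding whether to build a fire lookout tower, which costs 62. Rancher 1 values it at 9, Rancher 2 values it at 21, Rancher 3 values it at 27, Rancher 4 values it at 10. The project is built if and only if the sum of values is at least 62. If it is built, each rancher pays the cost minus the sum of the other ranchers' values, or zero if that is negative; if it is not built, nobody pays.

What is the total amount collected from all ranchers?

47

Total value 67 ≥ cost 62, so it is built.
Rancher 1: others sum to 58; max(0, 62 - 58) = 4.
Rancher 2: others sum to 46; max(0, 62 - 46) = 16.
Rancher 3: others sum to 40; max(0, 62 - 40) = 22.
Rancher 4: others sum to 57; max(0, 62 - 57) = 5.
Total collected = 4 + 16 + 22 + 5 = 47.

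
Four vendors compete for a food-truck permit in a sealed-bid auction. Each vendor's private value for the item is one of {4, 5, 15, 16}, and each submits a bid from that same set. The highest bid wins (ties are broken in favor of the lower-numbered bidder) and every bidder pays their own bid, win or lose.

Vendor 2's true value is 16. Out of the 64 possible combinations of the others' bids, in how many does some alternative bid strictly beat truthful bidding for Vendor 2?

34

Others bid (4, 4, 4): truth gives 0; bid 5 gives 11 > 0. Violating.
Others bid (4, 4, 5): truth gives 0; bid 5 gives 11 > 0. Violating.
Others bid (4, 4, 15): truth gives 0; bid 15 gives 1 > 0. Violating.
Others bid (4, 5, 4): truth gives 0; bid 5 gives 11 > 0. Violating.
Others bid (4, 4, 16): truth gives 0; no alternative beats it.
Others bid (4, 5, 16): truth gives 0; no alternative beats it.
(Checking all 64 profiles: 34 have a profitable deviation, 30 do not.)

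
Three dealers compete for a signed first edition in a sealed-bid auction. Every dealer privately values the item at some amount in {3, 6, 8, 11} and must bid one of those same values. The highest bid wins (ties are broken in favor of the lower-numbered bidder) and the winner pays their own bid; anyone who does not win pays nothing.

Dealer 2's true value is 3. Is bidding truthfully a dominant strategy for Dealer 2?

Check each profile of the others' bids and compare truth against every alternative bid.
Others bid (3, 3): truth gives 0, best alternative gives -3.
Others bid (3, 6): truth gives 0, best alternative gives -3.
Others bid (3, 8): truth gives 0, best alternative gives 0.
Others bid (3, 11): truth gives 0, best alternative gives 0.
Others bid (6, 3): truth gives 0, best alternative gives 0.
Others bid (6, 6): truth gives 0, best alternative gives 0.
(Remaining 10 profiles checked similarly; truth is weakly best in each.)
In every case the truthful bid is at least as good as any alternative, so it is a dominant strategy.

Yes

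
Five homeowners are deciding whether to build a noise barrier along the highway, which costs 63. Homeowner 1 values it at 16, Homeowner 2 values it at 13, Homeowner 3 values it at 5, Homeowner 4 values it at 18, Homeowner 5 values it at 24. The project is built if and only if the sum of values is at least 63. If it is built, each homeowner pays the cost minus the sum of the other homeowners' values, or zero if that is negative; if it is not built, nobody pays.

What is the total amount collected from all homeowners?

19

Total value 76 ≥ cost 63, so it is built.
Homeowner 1: others sum to 60; max(0, 63 - 60) = 3.
Homeowner 2: others sum to 63; max(0, 63 - 63) = 0.
Homeowner 3: others sum to 71; max(0, 63 - 71) = 0.
Homeowner 4: others sum to 58; max(0, 63 - 58) = 5.
Homeowner 5: others sum to 52; max(0, 63 - 52) = 11.
Total collected = 3 + 0 + 0 + 5 + 11 = 19.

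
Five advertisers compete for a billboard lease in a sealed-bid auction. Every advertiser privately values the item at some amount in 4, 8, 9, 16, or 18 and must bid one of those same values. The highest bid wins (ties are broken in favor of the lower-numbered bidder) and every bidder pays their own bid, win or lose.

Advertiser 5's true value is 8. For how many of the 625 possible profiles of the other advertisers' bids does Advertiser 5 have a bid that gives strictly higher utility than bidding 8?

Others bid (4, 4, 4, 8): truth gives -8; bid 9 gives -1 > -8. Violating.
Others bid (4, 4, 4, 9): truth gives -8; bid 4 gives -4 > -8. Violating.
Others bid (4, 4, 4, 16): truth gives -8; bid 4 gives -4 > -8. Violating.
Others bid (4, 4, 4, 18): truth gives -8; bid 4 gives -4 > -8. Violating.
Others bid (4, 4, 4, 4): truth gives 0; no alternative beats it.
(Checking all 625 profiles: 624 have a profitable deviation, 1 does not.)

624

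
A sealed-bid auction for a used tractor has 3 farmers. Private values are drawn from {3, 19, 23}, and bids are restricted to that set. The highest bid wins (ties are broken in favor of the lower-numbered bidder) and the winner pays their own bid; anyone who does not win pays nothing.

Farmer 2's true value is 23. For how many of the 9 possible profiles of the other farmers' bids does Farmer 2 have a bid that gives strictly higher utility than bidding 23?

2

Others bid (3, 3): truth gives 0; bid 19 gives 4 > 0. Violating.
Others bid (3, 19): truth gives 0; bid 19 gives 4 > 0. Violating.
Others bid (3, 23): truth gives 0; no alternative beats it.
Others bid (19, 3): truth gives 0; no alternative beats it.
(Checking all 9 profiles: 2 have a profitable deviation, 7 do not.)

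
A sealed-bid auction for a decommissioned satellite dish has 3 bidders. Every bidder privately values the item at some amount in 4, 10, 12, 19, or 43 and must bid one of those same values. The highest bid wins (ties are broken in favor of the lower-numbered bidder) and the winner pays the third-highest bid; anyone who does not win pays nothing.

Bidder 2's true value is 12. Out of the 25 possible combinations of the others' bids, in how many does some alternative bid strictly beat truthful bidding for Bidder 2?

Others bid (4, 19): truth gives 0; bid 19 gives 8 > 0. Violating.
Others bid (4, 43): truth gives 0; bid 43 gives 8 > 0. Violating.
Others bid (10, 19): truth gives 0; bid 19 gives 2 > 0. Violating.
Others bid (10, 43): truth gives 0; bid 43 gives 2 > 0. Violating.
Others bid (4, 4): truth gives 8; no alternative beats it.
Others bid (4, 10): truth gives 8; no alternative beats it.
(Checking all 25 profiles: 8 have a profitable deviation, 17 do not.)

8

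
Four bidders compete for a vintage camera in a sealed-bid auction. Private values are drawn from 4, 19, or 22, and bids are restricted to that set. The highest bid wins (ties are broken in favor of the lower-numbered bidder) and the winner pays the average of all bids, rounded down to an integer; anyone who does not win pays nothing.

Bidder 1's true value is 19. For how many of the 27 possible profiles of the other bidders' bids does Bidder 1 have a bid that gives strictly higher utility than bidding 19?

13

Others bid (4, 4, 4): truth gives 12; bid 4 gives 15 > 12. Violating.
Others bid (4, 4, 22): truth gives 0; bid 22 gives 6 > 0. Violating.
Others bid (4, 19, 22): truth gives 0; bid 22 gives 3 > 0. Violating.
Others bid (4, 22, 4): truth gives 0; bid 22 gives 6 > 0. Violating.
Others bid (4, 4, 19): truth gives 8; no alternative beats it.
Others bid (4, 19, 4): truth gives 8; no alternative beats it.
(Checking all 27 profiles: 13 have a profitable deviation, 14 do not.)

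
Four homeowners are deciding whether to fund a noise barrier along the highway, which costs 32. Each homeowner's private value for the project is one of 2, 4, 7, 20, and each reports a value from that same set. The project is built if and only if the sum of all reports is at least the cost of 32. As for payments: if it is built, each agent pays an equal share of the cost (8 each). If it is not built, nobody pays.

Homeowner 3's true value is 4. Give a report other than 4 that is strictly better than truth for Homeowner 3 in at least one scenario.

Suppose Homeowner 1 reports 2, Homeowner 2 reports 7 and Homeowner 4 reports 20.
Report 4: project built, pays 8, utility 4 - 8 = -4.
Report 2: project not built, utility 0.
So reporting 2 beats truth here (0 > -4).

2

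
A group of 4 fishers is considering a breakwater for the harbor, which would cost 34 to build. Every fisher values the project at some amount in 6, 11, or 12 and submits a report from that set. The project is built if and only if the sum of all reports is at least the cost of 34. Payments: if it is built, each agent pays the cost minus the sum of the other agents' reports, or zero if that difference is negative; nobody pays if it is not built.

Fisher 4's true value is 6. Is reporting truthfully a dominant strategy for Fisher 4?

Yes

Check each profile of the others' reports and compare truth against every alternative report.
Others report (6, 6, 11): truth gives 0, best alternative gives -5.
Others report (6, 11, 6): truth gives 0, best alternative gives -5.
Others report (11, 6, 6): truth gives 0, best alternative gives -5.
Others report (6, 6, 12): truth gives 0, best alternative gives -4.
Others report (6, 12, 6): truth gives 0, best alternative gives -4.
Others report (12, 6, 6): truth gives 0, best alternative gives -4.
(Remaining 21 profiles checked similarly; truth is weakly best in each.)
In every case the truthful report is at least as good as any alternative, so it is a dominant strategy.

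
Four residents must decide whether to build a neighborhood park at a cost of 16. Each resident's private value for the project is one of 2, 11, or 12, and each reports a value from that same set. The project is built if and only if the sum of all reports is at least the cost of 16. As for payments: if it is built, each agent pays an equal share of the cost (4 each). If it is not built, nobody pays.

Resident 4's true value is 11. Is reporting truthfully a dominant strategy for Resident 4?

Yes

Check each profile of the others' reports and compare truth against every alternative report.
Others report (2, 2, 2): truth gives 7, best alternative gives 7.
Others report (2, 2, 11): truth gives 7, best alternative gives 7.
Others report (2, 2, 12): truth gives 7, best alternative gives 7.
Others report (2, 11, 2): truth gives 7, best alternative gives 7.
Others report (2, 11, 11): truth gives 7, best alternative gives 7.
Others report (2, 11, 12): truth gives 7, best alternative gives 7.
(Remaining 21 profiles checked similarly; truth is weakly best in each.)
In every case the truthful report is at least as good as any alternative, so it is a dominant strategy.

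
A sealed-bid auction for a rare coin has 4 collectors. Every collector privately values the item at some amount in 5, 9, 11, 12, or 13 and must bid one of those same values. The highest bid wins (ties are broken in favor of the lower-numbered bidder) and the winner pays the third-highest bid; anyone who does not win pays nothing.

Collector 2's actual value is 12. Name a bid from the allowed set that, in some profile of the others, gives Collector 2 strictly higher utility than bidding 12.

13

Suppose Collector 1 bids 5, Collector 3 bids 5 and Collector 4 bids 13.
Bid 12: loses, pays 0, utility 0.
Bid 13: wins, pays 5, utility 12 - 5 = 7.
So bidding 13 beats truth here (7 > 0).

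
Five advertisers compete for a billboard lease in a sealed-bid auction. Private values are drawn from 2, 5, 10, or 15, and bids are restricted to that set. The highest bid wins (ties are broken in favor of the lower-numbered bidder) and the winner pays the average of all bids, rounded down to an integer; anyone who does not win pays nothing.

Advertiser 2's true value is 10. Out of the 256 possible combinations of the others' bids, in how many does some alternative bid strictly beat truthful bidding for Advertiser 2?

Others bid (2, 2, 2, 2): truth gives 7; bid 5 gives 8 > 7. Violating.
Others bid (2, 2, 2, 5): truth gives 6; bid 5 gives 7 > 6. Violating.
Others bid (2, 2, 2, 15): truth gives 0; bid 15 gives 3 > 0. Violating.
Others bid (2, 2, 5, 2): truth gives 6; bid 5 gives 7 > 6. Violating.
Others bid (2, 2, 2, 10): truth gives 5; no alternative beats it.
Others bid (2, 2, 5, 10): truth gives 5; no alternative beats it.
(Checking all 256 profiles: 85 have a profitable deviation, 171 do not.)

85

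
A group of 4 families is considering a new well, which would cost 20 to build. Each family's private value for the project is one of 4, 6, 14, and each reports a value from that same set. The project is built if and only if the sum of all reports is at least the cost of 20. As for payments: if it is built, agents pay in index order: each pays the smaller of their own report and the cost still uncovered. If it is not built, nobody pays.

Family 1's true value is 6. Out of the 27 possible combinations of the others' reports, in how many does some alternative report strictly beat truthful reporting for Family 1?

23

Others report (4, 4, 14): truth gives 0; report 4 gives 2 > 0. Violating.
Others report (4, 6, 6): truth gives 0; report 4 gives 2 > 0. Violating.
Others report (4, 6, 14): truth gives 0; report 4 gives 2 > 0. Violating.
Others report (4, 14, 4): truth gives 0; report 4 gives 2 > 0. Violating.
Others report (4, 4, 4): truth gives 0; no alternative beats it.
Others report (4, 4, 6): truth gives 0; no alternative beats it.
(Checking all 27 profiles: 23 have a profitable deviation, 4 do not.)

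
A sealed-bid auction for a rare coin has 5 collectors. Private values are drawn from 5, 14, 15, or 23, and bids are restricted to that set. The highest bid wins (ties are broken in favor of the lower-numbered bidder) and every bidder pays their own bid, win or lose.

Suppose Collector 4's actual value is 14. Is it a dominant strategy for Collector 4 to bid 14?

No

Consider the case where Collector 1 bids 5, Collector 2 bids 5, Collector 3 bids 5 and Collector 5 bids 15.
Truthful bid 14: loses but pays 14, utility -14.
Bid 5 instead: loses but pays 5, utility -5.
Since -5 > -14, bidding 5 is strictly better here, so truthful bidding is not dominant.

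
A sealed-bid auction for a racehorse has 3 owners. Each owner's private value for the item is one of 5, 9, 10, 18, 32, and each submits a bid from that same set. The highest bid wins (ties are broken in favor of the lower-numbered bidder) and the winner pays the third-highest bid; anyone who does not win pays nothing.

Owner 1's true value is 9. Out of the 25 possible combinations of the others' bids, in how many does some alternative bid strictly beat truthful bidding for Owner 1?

6

Others bid (5, 10): truth gives 0; bid 10 gives 4 > 0. Violating.
Others bid (5, 18): truth gives 0; bid 18 gives 4 > 0. Violating.
Others bid (5, 32): truth gives 0; bid 32 gives 4 > 0. Violating.
Others bid (10, 5): truth gives 0; bid 10 gives 4 > 0. Violating.
Others bid (5, 5): truth gives 4; no alternative beats it.
Others bid (5, 9): truth gives 4; no alternative beats it.
(Checking all 25 profiles: 6 have a profitable deviation, 19 do not.)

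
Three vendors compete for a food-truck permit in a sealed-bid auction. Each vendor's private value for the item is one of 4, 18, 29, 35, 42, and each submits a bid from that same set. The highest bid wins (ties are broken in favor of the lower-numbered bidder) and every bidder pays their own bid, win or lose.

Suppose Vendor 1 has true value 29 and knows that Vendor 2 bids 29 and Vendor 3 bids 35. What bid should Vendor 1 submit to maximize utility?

Bid 4: loses but pays 4, utility -4.
Bid 18: loses but pays 18, utility -18.
Bid 29: loses but pays 29, utility -29.
Bid 35: wins, pays 35, utility 29 - 35 = -6.
Bid 42: wins, pays 42, utility 29 - 42 = -13.
The best choice is 4 with utility -4.

4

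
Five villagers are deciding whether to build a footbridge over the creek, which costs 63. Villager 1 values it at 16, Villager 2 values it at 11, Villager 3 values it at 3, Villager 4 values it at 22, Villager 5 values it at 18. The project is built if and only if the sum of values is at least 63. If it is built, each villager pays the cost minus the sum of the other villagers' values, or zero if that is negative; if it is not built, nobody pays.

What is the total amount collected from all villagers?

Total value 70 ≥ cost 63, so it is built.
Villager 1: others sum to 54; max(0, 63 - 54) = 9.
Villager 2: others sum to 59; max(0, 63 - 59) = 4.
Villager 3: others sum to 67; max(0, 63 - 67) = 0.
Villager 4: others sum to 48; max(0, 63 - 48) = 15.
Villager 5: others sum to 52; max(0, 63 - 52) = 11.
Total collected = 9 + 4 + 0 + 15 + 11 = 39.

39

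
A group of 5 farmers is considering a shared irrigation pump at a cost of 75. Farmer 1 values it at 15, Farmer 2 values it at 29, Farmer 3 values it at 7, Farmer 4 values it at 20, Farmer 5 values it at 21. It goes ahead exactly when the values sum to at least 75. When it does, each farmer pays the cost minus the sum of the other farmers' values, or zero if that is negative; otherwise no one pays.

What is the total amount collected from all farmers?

19

Total value 92 ≥ cost 75, so it is built.
Farmer 1: others sum to 77; max(0, 75 - 77) = 0.
Farmer 2: others sum to 63; max(0, 75 - 63) = 12.
Farmer 3: others sum to 85; max(0, 75 - 85) = 0.
Farmer 4: others sum to 72; max(0, 75 - 72) = 3.
Farmer 5: others sum to 71; max(0, 75 - 71) = 4.
Total collected = 0 + 12 + 0 + 3 + 4 = 19.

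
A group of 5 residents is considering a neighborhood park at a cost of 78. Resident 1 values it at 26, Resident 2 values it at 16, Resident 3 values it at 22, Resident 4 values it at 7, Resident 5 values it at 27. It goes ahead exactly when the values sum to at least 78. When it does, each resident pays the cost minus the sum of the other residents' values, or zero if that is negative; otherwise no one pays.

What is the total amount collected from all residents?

Total value 98 ≥ cost 78, so it is built.
Resident 1: others sum to 72; max(0, 78 - 72) = 6.
Resident 2: others sum to 82; max(0, 78 - 82) = 0.
Resident 3: others sum to 76; max(0, 78 - 76) = 2.
Resident 4: others sum to 91; max(0, 78 - 91) = 0.
Resident 5: others sum to 71; max(0, 78 - 71) = 7.
Total collected = 6 + 0 + 2 + 0 + 7 = 15.

15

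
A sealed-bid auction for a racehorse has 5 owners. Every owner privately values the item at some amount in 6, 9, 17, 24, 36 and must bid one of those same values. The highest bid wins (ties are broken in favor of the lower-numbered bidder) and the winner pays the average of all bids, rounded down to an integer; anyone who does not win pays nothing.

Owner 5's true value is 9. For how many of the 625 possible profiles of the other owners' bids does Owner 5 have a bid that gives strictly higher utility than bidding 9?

Others bid (6, 6, 6, 9): truth gives 0; bid 17 gives 1 > 0. Violating.
Others bid (6, 6, 9, 6): truth gives 0; bid 17 gives 1 > 0. Violating.
Others bid (6, 9, 6, 6): truth gives 0; bid 17 gives 1 > 0. Violating.
Others bid (9, 6, 6, 6): truth gives 0; bid 17 gives 1 > 0. Violating.
Others bid (6, 6, 6, 6): truth gives 3; no alternative beats it.
Others bid (6, 6, 6, 17): truth gives 0; no alternative beats it.
(Checking all 625 profiles: 4 have a profitable deviation, 621 do not.)

4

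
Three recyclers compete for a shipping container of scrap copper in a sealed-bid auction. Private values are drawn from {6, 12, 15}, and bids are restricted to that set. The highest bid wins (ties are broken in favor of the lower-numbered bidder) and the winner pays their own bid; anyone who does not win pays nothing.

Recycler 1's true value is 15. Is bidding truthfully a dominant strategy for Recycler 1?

Consider the case where Recycler 2 bids 6 and Recycler 3 bids 6.
Truthful bid 15: wins, pays 15, utility 15 - 15 = 0.
Bid 6 instead: wins, pays 6, utility 15 - 6 = 9.
Since 9 > 0, bidding 6 is strictly better here, so truthful bidding is not dominant.

No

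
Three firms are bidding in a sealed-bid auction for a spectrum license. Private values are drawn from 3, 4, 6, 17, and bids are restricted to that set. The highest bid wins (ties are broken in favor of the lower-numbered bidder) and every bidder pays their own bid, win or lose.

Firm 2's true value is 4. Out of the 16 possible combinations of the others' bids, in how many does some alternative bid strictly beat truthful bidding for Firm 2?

Others bid (3, 6): truth gives -4; bid 6 gives -2 > -4. Violating.
Others bid (3, 17): truth gives -4; bid 3 gives -3 > -4. Violating.
Others bid (4, 3): truth gives -4; bid 6 gives -2 > -4. Violating.
Others bid (4, 4): truth gives -4; bid 6 gives -2 > -4. Violating.
Others bid (3, 3): truth gives 0; no alternative beats it.
Others bid (3, 4): truth gives 0; no alternative beats it.
(Checking all 16 profiles: 14 have a profitable deviation, 2 do not.)

14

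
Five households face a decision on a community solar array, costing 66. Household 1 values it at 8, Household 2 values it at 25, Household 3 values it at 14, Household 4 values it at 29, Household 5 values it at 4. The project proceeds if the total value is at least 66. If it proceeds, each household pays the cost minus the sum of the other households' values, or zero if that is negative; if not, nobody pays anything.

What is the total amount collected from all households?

26

Total value 80 ≥ cost 66, so it is built.
Household 1: others sum to 72; max(0, 66 - 72) = 0.
Household 2: others sum to 55; max(0, 66 - 55) = 11.
Household 3: others sum to 66; max(0, 66 - 66) = 0.
Household 4: others sum to 51; max(0, 66 - 51) = 15.
Household 5: others sum to 76; max(0, 66 - 76) = 0.
Total collected = 0 + 11 + 0 + 15 + 0 = 26.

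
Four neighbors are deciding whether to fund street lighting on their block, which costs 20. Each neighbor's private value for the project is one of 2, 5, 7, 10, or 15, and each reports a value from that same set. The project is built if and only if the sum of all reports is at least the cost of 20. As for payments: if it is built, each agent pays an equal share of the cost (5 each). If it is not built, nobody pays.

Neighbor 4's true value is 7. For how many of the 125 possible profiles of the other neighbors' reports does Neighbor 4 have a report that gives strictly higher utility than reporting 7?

10

Others report (2, 2, 2): truth gives 0; report 15 gives 2 > 0. Violating.
Others report (2, 2, 5): truth gives 0; report 15 gives 2 > 0. Violating.
Others report (2, 2, 7): truth gives 0; report 10 gives 2 > 0. Violating.
Others report (2, 5, 2): truth gives 0; report 15 gives 2 > 0. Violating.
Others report (2, 2, 10): truth gives 2; no alternative beats it.
Others report (2, 2, 15): truth gives 2; no alternative beats it.
(Checking all 125 profiles: 10 have a profitable deviation, 115 do not.)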